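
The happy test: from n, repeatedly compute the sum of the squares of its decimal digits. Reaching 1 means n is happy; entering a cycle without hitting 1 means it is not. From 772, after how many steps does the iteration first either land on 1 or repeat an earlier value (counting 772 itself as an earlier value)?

772 → 7² + 7² + 2² = 49 + 49 + 4 = 102
102 → 1² + 0² + 2² = 1 + 0 + 4 = 5
5 → 5² = 25
25 → 2² + 5² = 4 + 25 = 29
29 → 2² + 9² = 4 + 81 = 85
85 → 8² + 5² = 64 + 25 = 89
89 → 8² + 9² = 64 + 81 = 145
145 → 1² + 4² + 5² = 1 + 16 + 25 = 42
42 → 4² + 2² = 16 + 4 = 20
20 → 2² + 0² = 4 + 0 = 4
4 → 4² = 16
16 → 1² + 6² = 1 + 36 = 37
37 → 3² + 7² = 9 + 49 = 58
58 → 5² + 8² = 25 + 64 = 89  — 89 repeats.
That took 14 steps.

14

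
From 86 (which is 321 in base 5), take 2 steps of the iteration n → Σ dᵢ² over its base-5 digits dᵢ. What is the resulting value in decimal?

86 = (3,2,1)_5 → 14
14 = (2,4)_5 → 20

20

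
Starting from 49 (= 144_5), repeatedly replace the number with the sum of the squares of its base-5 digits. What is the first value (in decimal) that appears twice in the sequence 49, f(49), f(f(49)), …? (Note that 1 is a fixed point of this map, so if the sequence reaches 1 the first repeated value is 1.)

1

49 = (1,4,4)_5 → 1² + 4² + 4² = 33
33 = (1,1,3)_5 → 1² + 1² + 3² = 11
11 = (2,1)_5 → 2² + 1² = 5
5 = (1,0)_5 → 1² + 0² = 1  — reached the fixed point 1.
1 → 1, so 1 is the first repeated value.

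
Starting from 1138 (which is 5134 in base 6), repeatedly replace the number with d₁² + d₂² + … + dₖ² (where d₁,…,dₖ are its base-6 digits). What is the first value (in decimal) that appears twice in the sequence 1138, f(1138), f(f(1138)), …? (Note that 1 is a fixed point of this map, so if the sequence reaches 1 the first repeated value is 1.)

5

1138 = (5,1,3,4)_6 → 5² + 1² + 3² + 4² = 25 + 1 + 9 + 16 = 51
51 = (1,2,3)_6 → 1² + 2² + 3² = 1 + 4 + 9 = 14
14 = (2,2)_6 → 2² + 2² = 4 + 4 = 8
8 = (1,2)_6 → 1² + 2² = 1 + 4 = 5
5 = (5)_6 → 5² = 25
25 = (4,1)_6 → 4² + 1² = 16 + 1 = 17
17 = (2,5)_6 → 2² + 5² = 4 + 25 = 29
29 = (4,5)_6 → 4² + 5² = 16 + 25 = 41
41 = (1,0,5)_6 → 1² + 0² + 5² = 1 + 0 + 25 = 26
26 = (4,2)_6 → 4² + 2² = 16 + 4 = 20
20 = (3,2)_6 → 3² + 2² = 9 + 4 = 13
13 = (2,1)_6 → 2² + 1² = 4 + 1 = 5  — 5 already appeared earlier.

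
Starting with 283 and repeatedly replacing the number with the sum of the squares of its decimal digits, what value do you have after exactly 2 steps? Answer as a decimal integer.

283 → 2² + 8² + 3² = 4 + 64 + 9 = 77
77 → 7² + 7² = 49 + 49 = 98

98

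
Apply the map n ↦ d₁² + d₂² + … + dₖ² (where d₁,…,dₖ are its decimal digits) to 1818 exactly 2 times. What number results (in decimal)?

1818 → 1² + 8² + 1² + 8² = 1 + 64 + 1 + 64 = 130
130 → 1² + 3² + 0² = 1 + 9 + 0 = 10

10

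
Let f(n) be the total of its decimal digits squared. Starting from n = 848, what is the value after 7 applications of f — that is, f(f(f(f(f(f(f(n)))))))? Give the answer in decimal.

848 → 144
144 → 33
33 → 18
18 → 65
65 → 61
61 → 37
37 → 58

58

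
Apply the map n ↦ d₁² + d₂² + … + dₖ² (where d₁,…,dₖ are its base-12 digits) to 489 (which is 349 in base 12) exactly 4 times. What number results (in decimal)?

489 = (3,4,9)_12 → 106
106 = (8,10)_12 → 164
164 = (1,1,8)_12 → 66
66 = (5,6)_12 → 61

61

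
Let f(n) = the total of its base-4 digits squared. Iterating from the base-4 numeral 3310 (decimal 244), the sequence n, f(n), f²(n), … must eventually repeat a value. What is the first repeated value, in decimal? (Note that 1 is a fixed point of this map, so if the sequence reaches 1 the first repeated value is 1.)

244 = (3,3,1,0)_4 → 3² + 3² + 1² + 0² = 9 + 9 + 1 + 0 = 19
19 = (1,0,3)_4 → 1² + 0² + 3² = 1 + 0 + 9 = 10
10 = (2,2)_4 → 2² + 2² = 4 + 4 = 8
8 = (2,0)_4 → 2² + 0² = 4 + 0 = 4
4 = (1,0)_4 → 1² + 0² = 1 + 0 = 1  — reached the fixed point 1.
1 → 1, so 1 is the first repeated value.

1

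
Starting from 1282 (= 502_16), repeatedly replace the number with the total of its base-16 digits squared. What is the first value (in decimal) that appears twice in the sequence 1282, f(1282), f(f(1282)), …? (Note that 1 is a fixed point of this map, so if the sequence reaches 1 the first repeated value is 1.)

1282 = (5,0,2)_16 → 29
29 = (1,13)_16 → 170
170 = (10,10)_16 → 200
200 = (12,8)_16 → 208
208 = (13,0)_16 → 169
169 = (10,9)_16 → 181
181 = (11,5)_16 → 146
146 = (9,2)_16 → 85
85 = (5,5)_16 → 50
50 = (3,2)_16 → 13
13 = (13)_16 → 169  — 169 already appeared earlier.

169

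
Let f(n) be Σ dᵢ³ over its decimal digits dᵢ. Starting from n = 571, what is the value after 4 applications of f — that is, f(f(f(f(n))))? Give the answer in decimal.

370

571 → 5³ + 7³ + 1³ = 469
469 → 4³ + 6³ + 9³ = 1009
1009 → 1³ + 0³ + 0³ + 9³ = 730
730 → 7³ + 3³ + 0³ = 370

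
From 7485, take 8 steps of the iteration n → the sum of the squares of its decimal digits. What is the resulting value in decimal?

89

7485 → 154
154 → 42
42 → 20
20 → 4
4 → 16
16 → 37
37 → 58
58 → 89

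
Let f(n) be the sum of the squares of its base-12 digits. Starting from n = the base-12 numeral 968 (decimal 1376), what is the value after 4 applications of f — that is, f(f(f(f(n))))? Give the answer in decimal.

1376 = (9,6,8)_12 → 9² + 6² + 8² = 81 + 36 + 64 = 181
181 = (1,3,1)_12 → 1² + 3² + 1² = 1 + 9 + 1 = 11
11 = (11)_12 → 11² = 121
121 = (10,1)_12 → 10² + 1² = 100 + 1 = 101

101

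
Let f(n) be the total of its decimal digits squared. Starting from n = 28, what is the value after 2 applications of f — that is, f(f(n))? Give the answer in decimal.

28 → 2² + 8² = 4 + 64 = 68
68 → 6² + 8² = 36 + 64 = 100

100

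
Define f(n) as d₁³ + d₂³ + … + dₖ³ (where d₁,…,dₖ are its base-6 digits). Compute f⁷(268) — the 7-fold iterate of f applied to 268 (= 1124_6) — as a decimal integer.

268 = (1,1,2,4)_6 → 74
74 = (2,0,2)_6 → 16
16 = (2,4)_6 → 72
72 = (2,0,0)_6 → 8
8 = (1,2)_6 → 9
9 = (1,3)_6 → 28
28 = (4,4)_6 → 128

128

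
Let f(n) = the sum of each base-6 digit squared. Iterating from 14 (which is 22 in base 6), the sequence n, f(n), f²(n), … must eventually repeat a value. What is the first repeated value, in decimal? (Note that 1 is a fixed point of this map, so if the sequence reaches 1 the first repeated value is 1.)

5

14 = (2,2)_6 → 2² + 2² = 8
8 = (1,2)_6 → 1² + 2² = 5
5 = (5)_6 → 5² = 25
25 = (4,1)_6 → 4² + 1² = 17
17 = (2,5)_6 → 2² + 5² = 29
29 = (4,5)_6 → 4² + 5² = 41
41 = (1,0,5)_6 → 1² + 0² + 5² = 26
26 = (4,2)_6 → 4² + 2² = 20
20 = (3,2)_6 → 3² + 2² = 13
13 = (2,1)_6 → 2² + 1² = 5  — 5 already appeared earlier.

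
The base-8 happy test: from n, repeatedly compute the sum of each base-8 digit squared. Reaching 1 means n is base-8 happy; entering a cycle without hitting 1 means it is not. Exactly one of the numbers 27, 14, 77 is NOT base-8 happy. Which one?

14

27: 27 → 18 → 8 → 1  — reaches 1 (base-8 happy)
14: 14 → 37 → 41 → 26 → 13 → 26  — repeats 26 (not base-8 happy)
77: 77 → 27 → 18 → 8 → 1  — reaches 1 (base-8 happy)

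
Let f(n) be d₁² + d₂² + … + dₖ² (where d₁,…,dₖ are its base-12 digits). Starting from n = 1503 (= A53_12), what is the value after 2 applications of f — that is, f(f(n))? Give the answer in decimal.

125

1503 = (10,5,3)_12 → 10² + 5² + 3² = 100 + 25 + 9 = 134
134 = (11,2)_12 → 11² + 2² = 121 + 4 = 125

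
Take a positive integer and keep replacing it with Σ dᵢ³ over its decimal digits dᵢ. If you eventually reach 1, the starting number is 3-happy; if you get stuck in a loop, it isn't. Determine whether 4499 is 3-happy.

not 3-happy

4499 → 1586
1586 → 854
854 → 701
701 → 344
344 → 155
155 → 251
251 → 134
134 → 92
92 → 737
737 → 713
713 → 371
371 → 371  — 371 already seen; the sequence cycles without reaching 1.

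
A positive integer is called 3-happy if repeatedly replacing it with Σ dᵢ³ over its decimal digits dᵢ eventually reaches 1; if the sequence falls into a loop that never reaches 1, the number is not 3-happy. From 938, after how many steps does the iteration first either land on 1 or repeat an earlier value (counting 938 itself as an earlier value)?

5

938 → 9³ + 3³ + 8³ = 1268
1268 → 1³ + 2³ + 6³ + 8³ = 737
737 → 7³ + 3³ + 7³ = 713
713 → 7³ + 1³ + 3³ = 371
371 → 3³ + 7³ + 1³ = 371  — 371 repeats.
That took 5 steps.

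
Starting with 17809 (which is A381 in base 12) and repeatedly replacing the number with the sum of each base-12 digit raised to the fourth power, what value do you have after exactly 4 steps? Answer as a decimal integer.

17809 = (10,3,8,1)_12 → 10⁴ + 3⁴ + 8⁴ + 1⁴ = 10000 + 81 + 4096 + 1 = 14178
14178 = (8,2,5,6)_12 → 8⁴ + 2⁴ + 5⁴ + 6⁴ = 4096 + 16 + 625 + 1296 = 6033
6033 = (3,5,10,9)_12 → 3⁴ + 5⁴ + 10⁴ + 9⁴ = 81 + 625 + 10000 + 6561 = 17267
17267 = (9,11,10,11)_12 → 9⁴ + 11⁴ + 10⁴ + 11⁴ = 6561 + 14641 + 10000 + 14641 = 45843

45843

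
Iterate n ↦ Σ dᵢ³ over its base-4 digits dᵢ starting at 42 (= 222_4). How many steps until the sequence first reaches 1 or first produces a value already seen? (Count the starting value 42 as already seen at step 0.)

3

42 = (2,2,2)_4 → 24
24 = (1,2,0)_4 → 9
9 = (2,1)_4 → 9  — 9 repeats.
That took 3 steps.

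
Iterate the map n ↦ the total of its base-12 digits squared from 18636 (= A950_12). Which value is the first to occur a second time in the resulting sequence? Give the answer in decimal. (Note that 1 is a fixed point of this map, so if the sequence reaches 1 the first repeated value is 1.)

18636 = (10,9,5,0)_12 → 10² + 9² + 5² + 0² = 206
206 = (1,5,2)_12 → 1² + 5² + 2² = 30
30 = (2,6)_12 → 2² + 6² = 40
40 = (3,4)_12 → 3² + 4² = 25
25 = (2,1)_12 → 2² + 1² = 5
5 = (5)_12 → 5² = 25  — 25 already appeared earlier.

25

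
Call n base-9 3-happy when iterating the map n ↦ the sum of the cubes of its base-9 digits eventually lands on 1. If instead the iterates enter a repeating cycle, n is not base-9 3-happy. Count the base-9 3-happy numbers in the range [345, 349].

1

345: 345 → 99 → 9 → 1  (reaches 1)
346: 346 → 136 → 218 → 232 → 694 → 638 → 1198 → 470 → 476 → 980 → 540 → 432 → 152 → 856 → 128 → 134 → 638  (repeats 638)
347: 347 → 197 → 547 → 775 → 127 → 127  (repeats 127)
348: 348 → 288 → 152 → 856 → 128 → 134 → 638 → 1198 → 470 → 476 → 980 → 540 → 432 → 152  (repeats 152)
349: 349 → 415 → 127 → 127  (repeats 127)
base-9 3-happy: 345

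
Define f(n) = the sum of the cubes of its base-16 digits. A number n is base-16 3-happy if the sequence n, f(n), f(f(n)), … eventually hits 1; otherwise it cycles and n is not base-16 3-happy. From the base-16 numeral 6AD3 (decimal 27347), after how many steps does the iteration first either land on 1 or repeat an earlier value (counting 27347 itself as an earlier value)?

27347 = (6,10,13,3)_16 → 3440
3440 = (13,7,0)_16 → 2540
2540 = (9,14,12)_16 → 5201
5201 = (1,4,5,1)_16 → 191
191 = (11,15)_16 → 4706
4706 = (1,2,6,2)_16 → 233
233 = (14,9)_16 → 3473
3473 = (13,9,1)_16 → 2927
2927 = (11,6,15)_16 → 4922
4922 = (1,3,3,10)_16 → 1055
1055 = (4,1,15)_16 → 3440  — 3440 repeats.
That took 11 steps.

11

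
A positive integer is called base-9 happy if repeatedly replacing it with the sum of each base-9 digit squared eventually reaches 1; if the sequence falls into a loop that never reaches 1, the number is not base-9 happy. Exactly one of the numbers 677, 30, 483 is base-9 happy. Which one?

483

677: 677 → 77 → 89 → 65 → 53 → 89  — repeats 89 (not base-9 happy)
30: 30 → 18 → 4 → 16 → 50 → 50  — repeats 50 (not base-9 happy)
483: 483 → 125 → 81 → 1  — reaches 1 (base-9 happy)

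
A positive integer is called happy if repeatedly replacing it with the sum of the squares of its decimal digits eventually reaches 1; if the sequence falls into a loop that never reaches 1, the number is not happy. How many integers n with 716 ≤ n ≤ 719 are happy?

1

716: 716 → 86 → 100 → 1  (reaches 1)
717: 717 → 99 → 162 → 41 → 17 → 50 → 25 → 29 → 85 → 89 → 145 → 42 → 20 → 4 → 16 → 37 → 58 → 89  (repeats 89)
718: 718 → 114 → 18 → 65 → 61 → 37 → 58 → 89 → 145 → 42 → 20 → 4 → 16 → 37  (repeats 37)
719: 719 → 131 → 11 → 2 → 4 → 16 → 37 → 58 → 89 → 145 → 42 → 20 → 4  (repeats 4)
happy: 716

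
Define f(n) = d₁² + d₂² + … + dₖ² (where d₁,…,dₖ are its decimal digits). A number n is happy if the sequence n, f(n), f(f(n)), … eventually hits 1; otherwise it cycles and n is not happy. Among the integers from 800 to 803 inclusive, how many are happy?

800: 800 → 64 → 52 → 29 → 85 → 89 → 145 → 42 → 20 → 4 → 16 → 37 → 58 → 89  (repeats 89)
801: 801 → 65 → 61 → 37 → 58 → 89 → 145 → 42 → 20 → 4 → 16 → 37  (repeats 37)
802: 802 → 68 → 100 → 1  (reaches 1)
803: 803 → 73 → 58 → 89 → 145 → 42 → 20 → 4 → 16 → 37 → 58  (repeats 58)
happy: 802

1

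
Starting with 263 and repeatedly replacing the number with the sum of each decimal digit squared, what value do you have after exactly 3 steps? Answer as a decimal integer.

263 → 2² + 6² + 3² = 49
49 → 4² + 9² = 97
97 → 9² + 7² = 130

130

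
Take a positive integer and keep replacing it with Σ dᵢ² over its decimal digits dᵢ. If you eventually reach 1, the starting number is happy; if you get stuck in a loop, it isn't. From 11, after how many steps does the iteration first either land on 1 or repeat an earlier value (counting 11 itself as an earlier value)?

10

11 → 1² + 1² = 2
2 → 2² = 4
4 → 4² = 16
16 → 1² + 6² = 37
37 → 3² + 7² = 58
58 → 5² + 8² = 89
89 → 8² + 9² = 145
145 → 1² + 4² + 5² = 42
42 → 4² + 2² = 20
20 → 2² + 0² = 4  — 4 repeats.
That took 10 steps.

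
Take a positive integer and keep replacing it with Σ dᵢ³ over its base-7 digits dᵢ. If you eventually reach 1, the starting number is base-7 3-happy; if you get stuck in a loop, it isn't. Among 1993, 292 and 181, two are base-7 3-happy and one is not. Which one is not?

1993: 1993 → 439 → 343 → 1  — reaches 1 (base-7 3-happy)
292: 292 → 466 → 100 → 16 → 16  — repeats 16 (not base-7 3-happy)
181: 181 → 307 → 433 → 343 → 1  — reaches 1 (base-7 3-happy)

292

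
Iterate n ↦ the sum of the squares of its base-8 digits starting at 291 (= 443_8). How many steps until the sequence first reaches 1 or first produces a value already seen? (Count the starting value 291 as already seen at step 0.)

4

291 = (4,4,3)_8 → 4² + 4² + 3² = 41
41 = (5,1)_8 → 5² + 1² = 26
26 = (3,2)_8 → 3² + 2² = 13
13 = (1,5)_8 → 1² + 5² = 26  — 26 repeats.
That took 4 steps.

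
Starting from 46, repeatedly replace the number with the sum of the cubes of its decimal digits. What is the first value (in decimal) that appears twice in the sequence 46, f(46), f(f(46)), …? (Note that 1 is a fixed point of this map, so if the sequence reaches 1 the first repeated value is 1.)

46 → 4³ + 6³ = 64 + 216 = 280
280 → 2³ + 8³ + 0³ = 8 + 512 + 0 = 520
520 → 5³ + 2³ + 0³ = 125 + 8 + 0 = 133
133 → 1³ + 3³ + 3³ = 1 + 27 + 27 = 55
55 → 5³ + 5³ = 125 + 125 = 250
250 → 2³ + 5³ + 0³ = 8 + 125 + 0 = 133  — 133 already appeared earlier.

133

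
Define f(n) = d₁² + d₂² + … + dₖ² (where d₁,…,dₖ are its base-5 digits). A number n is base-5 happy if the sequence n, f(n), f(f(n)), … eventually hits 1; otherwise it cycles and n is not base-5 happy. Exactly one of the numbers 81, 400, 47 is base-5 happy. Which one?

81: 81 → 11 → 5 → 1  — reaches 1 (base-5 happy)
400: 400 → 10 → 4 → 16 → 10  — repeats 10 (not base-5 happy)
47: 47 → 21 → 17 → 13 → 13  — repeats 13 (not base-5 happy)

81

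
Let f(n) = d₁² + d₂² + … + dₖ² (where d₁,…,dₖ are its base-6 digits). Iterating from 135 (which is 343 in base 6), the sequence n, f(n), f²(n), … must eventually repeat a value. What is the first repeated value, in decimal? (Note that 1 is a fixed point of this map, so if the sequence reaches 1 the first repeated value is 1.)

41

135 = (3,4,3)_6 → 3² + 4² + 3² = 34
34 = (5,4)_6 → 5² + 4² = 41
41 = (1,0,5)_6 → 1² + 0² + 5² = 26
26 = (4,2)_6 → 4² + 2² = 20
20 = (3,2)_6 → 3² + 2² = 13
13 = (2,1)_6 → 2² + 1² = 5
5 = (5)_6 → 5² = 25
25 = (4,1)_6 → 4² + 1² = 17
17 = (2,5)_6 → 2² + 5² = 29
29 = (4,5)_6 → 4² + 5² = 41  — 41 already appeared earlier.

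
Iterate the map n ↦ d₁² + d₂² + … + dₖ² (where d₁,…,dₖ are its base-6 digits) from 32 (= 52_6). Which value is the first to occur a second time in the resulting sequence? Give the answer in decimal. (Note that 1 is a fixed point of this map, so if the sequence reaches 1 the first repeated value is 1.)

29

32 = (5,2)_6 → 5² + 2² = 25 + 4 = 29
29 = (4,5)_6 → 4² + 5² = 16 + 25 = 41
41 = (1,0,5)_6 → 1² + 0² + 5² = 1 + 0 + 25 = 26
26 = (4,2)_6 → 4² + 2² = 16 + 4 = 20
20 = (3,2)_6 → 3² + 2² = 9 + 4 = 13
13 = (2,1)_6 → 2² + 1² = 4 + 1 = 5
5 = (5)_6 → 5² = 25
25 = (4,1)_6 → 4² + 1² = 16 + 1 = 17
17 = (2,5)_6 → 2² + 5² = 4 + 25 = 29  — 29 already appeared earlier.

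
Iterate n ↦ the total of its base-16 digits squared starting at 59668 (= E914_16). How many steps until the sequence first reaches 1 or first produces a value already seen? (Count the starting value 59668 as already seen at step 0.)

59668 = (14,9,1,4)_16 → 14² + 9² + 1² + 4² = 196 + 81 + 1 + 16 = 294
294 = (1,2,6)_16 → 1² + 2² + 6² = 1 + 4 + 36 = 41
41 = (2,9)_16 → 2² + 9² = 4 + 81 = 85
85 = (5,5)_16 → 5² + 5² = 25 + 25 = 50
50 = (3,2)_16 → 3² + 2² = 9 + 4 = 13
13 = (13)_16 → 13² = 169
169 = (10,9)_16 → 10² + 9² = 100 + 81 = 181
181 = (11,5)_16 → 11² + 5² = 121 + 25 = 146
146 = (9,2)_16 → 9² + 2² = 81 + 4 = 85  — 85 repeats.
That took 9 steps.

9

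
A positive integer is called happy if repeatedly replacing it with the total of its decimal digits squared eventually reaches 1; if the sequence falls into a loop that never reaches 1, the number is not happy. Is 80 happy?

80 → 64
64 → 52
52 → 29
29 → 85
85 → 89
89 → 145
145 → 42
42 → 20
20 → 4
4 → 16
16 → 37
37 → 58
58 → 89  — 89 already seen; the sequence cycles without reaching 1.

not happy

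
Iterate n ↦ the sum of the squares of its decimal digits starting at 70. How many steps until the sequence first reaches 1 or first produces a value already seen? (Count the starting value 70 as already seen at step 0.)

70 → 7² + 0² = 49
49 → 4² + 9² = 97
97 → 9² + 7² = 130
130 → 1² + 3² + 0² = 10
10 → 1² + 0² = 1  — reached 1.
That took 5 steps.

5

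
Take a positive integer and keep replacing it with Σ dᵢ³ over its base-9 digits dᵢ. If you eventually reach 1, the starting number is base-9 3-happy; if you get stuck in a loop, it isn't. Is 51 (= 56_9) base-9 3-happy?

51 = (5,6)_9 → 5³ + 6³ = 125 + 216 = 341
341 = (4,1,8)_9 → 4³ + 1³ + 8³ = 64 + 1 + 512 = 577
577 = (7,1,1)_9 → 7³ + 1³ + 1³ = 343 + 1 + 1 = 345
345 = (4,2,3)_9 → 4³ + 2³ + 3³ = 64 + 8 + 27 = 99
99 = (1,2,0)_9 → 1³ + 2³ + 0³ = 1 + 8 + 0 = 9
9 = (1,0)_9 → 1³ + 0³ = 1 + 0 = 1  — reached 1.

base-9 3-happy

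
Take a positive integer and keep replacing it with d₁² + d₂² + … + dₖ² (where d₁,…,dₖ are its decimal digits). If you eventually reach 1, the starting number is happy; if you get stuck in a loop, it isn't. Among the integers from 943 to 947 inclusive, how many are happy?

943: 943 → 106 → 37 → 58 → 89 → 145 → 42 → 20 → 4 → 16 → 37  — not happy
944: 944 → 113 → 11 → 2 → 4 → 16 → 37 → 58 → 89 → 145 → 42 → 20 → 4  — not happy
945: 945 → 122 → 9 → 81 → 65 → 61 → 37 → 58 → 89 → 145 → 42 → 20 → 4 → 16 → 37  — not happy
946: 946 → 133 → 19 → 82 → 68 → 100 → 1  — happy
947: 947 → 146 → 53 → 34 → 25 → 29 → 85 → 89 → 145 → 42 → 20 → 4 → 16 → 37 → 58 → 89  — not happy
happy: 946

1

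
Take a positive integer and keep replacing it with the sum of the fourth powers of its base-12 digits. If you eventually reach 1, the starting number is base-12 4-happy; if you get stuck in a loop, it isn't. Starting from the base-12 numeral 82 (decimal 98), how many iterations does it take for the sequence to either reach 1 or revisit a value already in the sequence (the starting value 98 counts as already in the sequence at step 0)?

98 = (8,2)_12 → 4112
4112 = (2,4,6,8)_12 → 5664
5664 = (3,3,4,0)_12 → 418
418 = (2,10,10)_12 → 20016
20016 = (11,7,0,0)_12 → 17042
17042 = (9,10,4,2)_12 → 16833
16833 = (9,8,10,9)_12 → 27218
27218 = (1,3,9,0,2)_12 → 6659
6659 = (3,10,2,11)_12 → 24738
24738 = (1,2,3,9,6)_12 → 7955
7955 = (4,7,2,11)_12 → 17314
17314 = (10,0,2,10)_12 → 20016  — 20016 repeats.
That took 12 steps.

12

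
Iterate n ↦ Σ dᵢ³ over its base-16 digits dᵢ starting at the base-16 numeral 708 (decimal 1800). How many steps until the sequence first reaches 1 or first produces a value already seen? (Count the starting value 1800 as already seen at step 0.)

1800 = (7,0,8)_16 → 7³ + 0³ + 8³ = 855
855 = (3,5,7)_16 → 3³ + 5³ + 7³ = 495
495 = (1,14,15)_16 → 1³ + 14³ + 15³ = 6120
6120 = (1,7,14,8)_16 → 1³ + 7³ + 14³ + 8³ = 3600
3600 = (14,1,0)_16 → 14³ + 1³ + 0³ = 2745
2745 = (10,11,9)_16 → 10³ + 11³ + 9³ = 3060
3060 = (11,15,4)_16 → 11³ + 15³ + 4³ = 4770
4770 = (1,2,10,2)_16 → 1³ + 2³ + 10³ + 2³ = 1017
1017 = (3,15,9)_16 → 3³ + 15³ + 9³ = 4131
4131 = (1,0,2,3)_16 → 1³ + 0³ + 2³ + 3³ = 36
36 = (2,4)_16 → 2³ + 4³ = 72
72 = (4,8)_16 → 4³ + 8³ = 576
576 = (2,4,0)_16 → 2³ + 4³ + 0³ = 72  — 72 repeats.
That took 13 steps.

13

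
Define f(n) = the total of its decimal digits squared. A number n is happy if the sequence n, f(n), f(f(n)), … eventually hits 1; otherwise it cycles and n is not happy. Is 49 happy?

happy

49 → 4² + 9² = 97
97 → 9² + 7² = 130
130 → 1² + 3² + 0² = 10
10 → 1² + 0² = 1  — reached 1.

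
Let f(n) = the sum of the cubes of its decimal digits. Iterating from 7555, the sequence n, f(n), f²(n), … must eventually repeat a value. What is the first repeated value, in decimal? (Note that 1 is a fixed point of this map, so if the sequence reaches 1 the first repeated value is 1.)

370

7555 → 7³ + 5³ + 5³ + 5³ = 718
718 → 7³ + 1³ + 8³ = 856
856 → 8³ + 5³ + 6³ = 853
853 → 8³ + 5³ + 3³ = 664
664 → 6³ + 6³ + 4³ = 496
496 → 4³ + 9³ + 6³ = 1009
1009 → 1³ + 0³ + 0³ + 9³ = 730
730 → 7³ + 3³ + 0³ = 370
370 → 3³ + 7³ + 0³ = 370  — 370 already appeared earlier.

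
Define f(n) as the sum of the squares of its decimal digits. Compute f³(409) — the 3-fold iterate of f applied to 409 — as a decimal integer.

409 → 4² + 0² + 9² = 97
97 → 9² + 7² = 130
130 → 1² + 3² + 0² = 10

10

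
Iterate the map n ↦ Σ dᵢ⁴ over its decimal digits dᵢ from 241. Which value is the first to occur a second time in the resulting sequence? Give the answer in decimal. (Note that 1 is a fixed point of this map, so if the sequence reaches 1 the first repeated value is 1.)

13139

241 → 2⁴ + 4⁴ + 1⁴ = 16 + 256 + 1 = 273
273 → 2⁴ + 7⁴ + 3⁴ = 16 + 2401 + 81 = 2498
2498 → 2⁴ + 4⁴ + 9⁴ + 8⁴ = 16 + 256 + 6561 + 4096 = 10929
10929 → 1⁴ + 0⁴ + 9⁴ + 2⁴ + 9⁴ = 1 + 0 + 6561 + 16 + 6561 = 13139
13139 → 1⁴ + 3⁴ + 1⁴ + 3⁴ + 9⁴ = 1 + 81 + 1 + 81 + 6561 = 6725
6725 → 6⁴ + 7⁴ + 2⁴ + 5⁴ = 1296 + 2401 + 16 + 625 = 4338
4338 → 4⁴ + 3⁴ + 3⁴ + 8⁴ = 256 + 81 + 81 + 4096 = 4514
4514 → 4⁴ + 5⁴ + 1⁴ + 4⁴ = 256 + 625 + 1 + 256 = 1138
1138 → 1⁴ + 1⁴ + 3⁴ + 8⁴ = 1 + 1 + 81 + 4096 = 4179
4179 → 4⁴ + 1⁴ + 7⁴ + 9⁴ = 256 + 1 + 2401 + 6561 = 9219
9219 → 9⁴ + 2⁴ + 1⁴ + 9⁴ = 6561 + 16 + 1 + 6561 = 13139  — 13139 already appeared earlier.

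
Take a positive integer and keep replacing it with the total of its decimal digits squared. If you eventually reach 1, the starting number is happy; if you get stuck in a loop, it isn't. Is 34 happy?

34 → 3² + 4² = 9 + 16 = 25
25 → 2² + 5² = 4 + 25 = 29
29 → 2² + 9² = 4 + 81 = 85
85 → 8² + 5² = 64 + 25 = 89
89 → 8² + 9² = 64 + 81 = 145
145 → 1² + 4² + 5² = 1 + 16 + 25 = 42
42 → 4² + 2² = 16 + 4 = 20
20 → 2² + 0² = 4 + 0 = 4
4 → 4² = 16
16 → 1² + 6² = 1 + 36 = 37
37 → 3² + 7² = 9 + 49 = 58
58 → 5² + 8² = 25 + 64 = 89  — 89 already seen; the sequence cycles without reaching 1.

not happy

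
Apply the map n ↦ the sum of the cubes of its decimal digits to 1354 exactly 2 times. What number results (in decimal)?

1354 → 1³ + 3³ + 5³ + 4³ = 217
217 → 2³ + 1³ + 7³ = 352

352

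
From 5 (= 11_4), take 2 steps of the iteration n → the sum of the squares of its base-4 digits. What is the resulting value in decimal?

5 = (1,1)_4 → 1² + 1² = 1 + 1 = 2
2 = (2)_4 → 2² = 4

4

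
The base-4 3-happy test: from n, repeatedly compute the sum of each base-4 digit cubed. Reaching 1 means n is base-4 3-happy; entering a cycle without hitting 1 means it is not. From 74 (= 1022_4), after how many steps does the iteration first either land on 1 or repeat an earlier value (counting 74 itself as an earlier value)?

4

74 = (1,0,2,2)_4 → 17
17 = (1,0,1)_4 → 2
2 = (2)_4 → 8
8 = (2,0)_4 → 8  — 8 repeats.
That took 4 steps.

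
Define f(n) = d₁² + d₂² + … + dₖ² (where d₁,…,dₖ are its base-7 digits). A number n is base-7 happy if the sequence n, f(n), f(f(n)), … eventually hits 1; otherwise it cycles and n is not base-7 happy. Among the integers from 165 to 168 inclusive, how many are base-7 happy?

165: 165 → 29 → 17 → 13 → 37 → 29  — not base-7 happy
166: 166 → 38 → 34 → 52 → 10 → 10  — not base-7 happy
167: 167 → 49 → 1  — base-7 happy
168: 168 → 18 → 20 → 40 → 50 → 2 → 4 → 16 → 8 → 2  — not base-7 happy
base-7 happy: 167

1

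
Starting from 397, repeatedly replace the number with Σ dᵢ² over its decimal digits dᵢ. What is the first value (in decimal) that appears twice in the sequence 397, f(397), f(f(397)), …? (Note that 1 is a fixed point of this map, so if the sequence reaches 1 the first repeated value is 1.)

397 → 3² + 9² + 7² = 9 + 81 + 49 = 139
139 → 1² + 3² + 9² = 1 + 9 + 81 = 91
91 → 9² + 1² = 81 + 1 = 82
82 → 8² + 2² = 64 + 4 = 68
68 → 6² + 8² = 36 + 64 = 100
100 → 1² + 0² + 0² = 1 + 0 + 0 = 1  — reached the fixed point 1.
1 → 1, so 1 is the first repeated value.

1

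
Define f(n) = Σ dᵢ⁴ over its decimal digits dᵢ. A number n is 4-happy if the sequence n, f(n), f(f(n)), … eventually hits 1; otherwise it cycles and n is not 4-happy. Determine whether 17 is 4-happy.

17 → 1⁴ + 7⁴ = 2402
2402 → 2⁴ + 4⁴ + 0⁴ + 2⁴ = 288
288 → 2⁴ + 8⁴ + 8⁴ = 8208
8208 → 8⁴ + 2⁴ + 0⁴ + 8⁴ = 8208  — 8208 already seen; the sequence cycles without reaching 1.

not 4-happy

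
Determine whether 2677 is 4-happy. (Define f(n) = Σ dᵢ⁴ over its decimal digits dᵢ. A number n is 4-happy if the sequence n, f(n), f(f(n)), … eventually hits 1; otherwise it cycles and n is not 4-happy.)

2677 → 6114
6114 → 1554
1554 → 1507
1507 → 3027
3027 → 2498
2498 → 10929
10929 → 13139
13139 → 6725
6725 → 4338
4338 → 4514
4514 → 1138
1138 → 4179
4179 → 9219
9219 → 13139  — 13139 already seen; the sequence cycles without reaching 1.

not 4-happy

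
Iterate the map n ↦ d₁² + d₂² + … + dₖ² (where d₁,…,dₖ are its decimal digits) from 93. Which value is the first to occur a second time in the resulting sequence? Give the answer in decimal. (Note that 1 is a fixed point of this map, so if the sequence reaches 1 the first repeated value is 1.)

37

93 → 9² + 3² = 90
90 → 9² + 0² = 81
81 → 8² + 1² = 65
65 → 6² + 5² = 61
61 → 6² + 1² = 37
37 → 3² + 7² = 58
58 → 5² + 8² = 89
89 → 8² + 9² = 145
145 → 1² + 4² + 5² = 42
42 → 4² + 2² = 20
20 → 2² + 0² = 4
4 → 4² = 16
16 → 1² + 6² = 37  — 37 already appeared earlier.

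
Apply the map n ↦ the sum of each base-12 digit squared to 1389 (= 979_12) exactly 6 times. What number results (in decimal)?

1389 = (9,7,9)_12 → 9² + 7² + 9² = 211
211 = (1,5,7)_12 → 1² + 5² + 7² = 75
75 = (6,3)_12 → 6² + 3² = 45
45 = (3,9)_12 → 3² + 9² = 90
90 = (7,6)_12 → 7² + 6² = 85
85 = (7,1)_12 → 7² + 1² = 50

50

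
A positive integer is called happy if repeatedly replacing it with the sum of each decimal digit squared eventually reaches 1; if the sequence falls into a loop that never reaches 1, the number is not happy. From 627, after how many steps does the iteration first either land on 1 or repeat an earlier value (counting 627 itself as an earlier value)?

627 → 6² + 2² + 7² = 89
89 → 8² + 9² = 145
145 → 1² + 4² + 5² = 42
42 → 4² + 2² = 20
20 → 2² + 0² = 4
4 → 4² = 16
16 → 1² + 6² = 37
37 → 3² + 7² = 58
58 → 5² + 8² = 89  — 89 repeats.
That took 9 steps.

9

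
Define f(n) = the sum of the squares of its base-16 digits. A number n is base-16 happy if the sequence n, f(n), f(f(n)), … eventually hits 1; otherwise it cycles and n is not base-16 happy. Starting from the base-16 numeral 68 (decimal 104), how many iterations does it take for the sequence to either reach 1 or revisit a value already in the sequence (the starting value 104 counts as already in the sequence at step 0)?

15

104 = (6,8)_16 → 6² + 8² = 36 + 64 = 100
100 = (6,4)_16 → 6² + 4² = 36 + 16 = 52
52 = (3,4)_16 → 3² + 4² = 9 + 16 = 25
25 = (1,9)_16 → 1² + 9² = 1 + 81 = 82
82 = (5,2)_16 → 5² + 2² = 25 + 4 = 29
29 = (1,13)_16 → 1² + 13² = 1 + 169 = 170
170 = (10,10)_16 → 10² + 10² = 100 + 100 = 200
200 = (12,8)_16 → 12² + 8² = 144 + 64 = 208
208 = (13,0)_16 → 13² + 0² = 169 + 0 = 169
169 = (10,9)_16 → 10² + 9² = 100 + 81 = 181
181 = (11,5)_16 → 11² + 5² = 121 + 25 = 146
146 = (9,2)_16 → 9² + 2² = 81 + 4 = 85
85 = (5,5)_16 → 5² + 5² = 25 + 25 = 50
50 = (3,2)_16 → 3² + 2² = 9 + 4 = 13
13 = (13)_16 → 13² = 169  — 169 repeats.
That took 15 steps.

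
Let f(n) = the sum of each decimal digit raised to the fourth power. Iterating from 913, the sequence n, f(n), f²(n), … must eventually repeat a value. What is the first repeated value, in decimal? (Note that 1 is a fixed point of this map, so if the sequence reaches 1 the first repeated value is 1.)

4179

913 → 9⁴ + 1⁴ + 3⁴ = 6561 + 1 + 81 = 6643
6643 → 6⁴ + 6⁴ + 4⁴ + 3⁴ = 1296 + 1296 + 256 + 81 = 2929
2929 → 2⁴ + 9⁴ + 2⁴ + 9⁴ = 16 + 6561 + 16 + 6561 = 13154
13154 → 1⁴ + 3⁴ + 1⁴ + 5⁴ + 4⁴ = 1 + 81 + 1 + 625 + 256 = 964
964 → 9⁴ + 6⁴ + 4⁴ = 6561 + 1296 + 256 = 8113
8113 → 8⁴ + 1⁴ + 1⁴ + 3⁴ = 4096 + 1 + 1 + 81 = 4179
4179 → 4⁴ + 1⁴ + 7⁴ + 9⁴ = 256 + 1 + 2401 + 6561 = 9219
9219 → 9⁴ + 2⁴ + 1⁴ + 9⁴ = 6561 + 16 + 1 + 6561 = 13139
13139 → 1⁴ + 3⁴ + 1⁴ + 3⁴ + 9⁴ = 1 + 81 + 1 + 81 + 6561 = 6725
6725 → 6⁴ + 7⁴ + 2⁴ + 5⁴ = 1296 + 2401 + 16 + 625 = 4338
4338 → 4⁴ + 3⁴ + 3⁴ + 8⁴ = 256 + 81 + 81 + 4096 = 4514
4514 → 4⁴ + 5⁴ + 1⁴ + 4⁴ = 256 + 625 + 1 + 256 = 1138
1138 → 1⁴ + 1⁴ + 3⁴ + 8⁴ = 1 + 1 + 81 + 4096 = 4179  — 4179 already appeared earlier.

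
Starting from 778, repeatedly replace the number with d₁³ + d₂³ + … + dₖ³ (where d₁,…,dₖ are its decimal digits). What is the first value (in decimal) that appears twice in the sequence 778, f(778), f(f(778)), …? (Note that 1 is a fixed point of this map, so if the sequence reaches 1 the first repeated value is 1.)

1

778 → 7³ + 7³ + 8³ = 343 + 343 + 512 = 1198
1198 → 1³ + 1³ + 9³ + 8³ = 1 + 1 + 729 + 512 = 1243
1243 → 1³ + 2³ + 4³ + 3³ = 1 + 8 + 64 + 27 = 100
100 → 1³ + 0³ + 0³ = 1 + 0 + 0 = 1  — reached the fixed point 1.
1 → 1, so 1 is the first repeated value.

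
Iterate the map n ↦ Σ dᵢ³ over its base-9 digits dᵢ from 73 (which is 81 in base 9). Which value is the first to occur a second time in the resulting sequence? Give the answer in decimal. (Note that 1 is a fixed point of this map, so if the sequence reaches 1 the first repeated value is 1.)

73 = (8,1)_9 → 8³ + 1³ = 512 + 1 = 513
513 = (6,3,0)_9 → 6³ + 3³ + 0³ = 216 + 27 + 0 = 243
243 = (3,0,0)_9 → 3³ + 0³ + 0³ = 27 + 0 + 0 = 27
27 = (3,0)_9 → 3³ + 0³ = 27 + 0 = 27  — 27 already appeared earlier.

27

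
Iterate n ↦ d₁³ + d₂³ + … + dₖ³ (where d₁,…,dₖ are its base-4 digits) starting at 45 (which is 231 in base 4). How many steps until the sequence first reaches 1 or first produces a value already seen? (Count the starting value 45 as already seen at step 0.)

45 = (2,3,1)_4 → 2³ + 3³ + 1³ = 8 + 27 + 1 = 36
36 = (2,1,0)_4 → 2³ + 1³ + 0³ = 8 + 1 + 0 = 9
9 = (2,1)_4 → 2³ + 1³ = 8 + 1 = 9  — 9 repeats.
That took 3 steps.

3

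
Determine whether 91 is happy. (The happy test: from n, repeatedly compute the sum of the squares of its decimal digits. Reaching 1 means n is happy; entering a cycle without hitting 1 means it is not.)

happy

91 → 82
82 → 68
68 → 100
100 → 1  — reached 1.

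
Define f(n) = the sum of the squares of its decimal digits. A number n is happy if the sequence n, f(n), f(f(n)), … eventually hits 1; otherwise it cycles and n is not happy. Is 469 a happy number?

469 → 4² + 6² + 9² = 133
133 → 1² + 3² + 3² = 19
19 → 1² + 9² = 82
82 → 8² + 2² = 68
68 → 6² + 8² = 100
100 → 1² + 0² + 0² = 1  — reached 1.

happy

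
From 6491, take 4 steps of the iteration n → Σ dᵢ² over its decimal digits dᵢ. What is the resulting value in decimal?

16

6491 → 6² + 4² + 9² + 1² = 36 + 16 + 81 + 1 = 134
134 → 1² + 3² + 4² = 1 + 9 + 16 = 26
26 → 2² + 6² = 4 + 36 = 40
40 → 4² + 0² = 16 + 0 = 16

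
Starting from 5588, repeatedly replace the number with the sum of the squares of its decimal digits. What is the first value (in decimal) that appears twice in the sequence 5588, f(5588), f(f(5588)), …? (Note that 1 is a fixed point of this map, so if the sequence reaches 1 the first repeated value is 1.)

5588 → 5² + 5² + 8² + 8² = 178
178 → 1² + 7² + 8² = 114
114 → 1² + 1² + 4² = 18
18 → 1² + 8² = 65
65 → 6² + 5² = 61
61 → 6² + 1² = 37
37 → 3² + 7² = 58
58 → 5² + 8² = 89
89 → 8² + 9² = 145
145 → 1² + 4² + 5² = 42
42 → 4² + 2² = 20
20 → 2² + 0² = 4
4 → 4² = 16
16 → 1² + 6² = 37  — 37 already appeared earlier.

37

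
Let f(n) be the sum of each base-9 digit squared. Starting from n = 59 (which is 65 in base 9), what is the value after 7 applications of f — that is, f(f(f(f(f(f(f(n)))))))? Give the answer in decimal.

65

59 = (6,5)_9 → 6² + 5² = 36 + 25 = 61
61 = (6,7)_9 → 6² + 7² = 36 + 49 = 85
85 = (1,0,4)_9 → 1² + 0² + 4² = 1 + 0 + 16 = 17
17 = (1,8)_9 → 1² + 8² = 1 + 64 = 65
65 = (7,2)_9 → 7² + 2² = 49 + 4 = 53
53 = (5,8)_9 → 5² + 8² = 25 + 64 = 89
89 = (1,0,8)_9 → 1² + 0² + 8² = 1 + 0 + 64 = 65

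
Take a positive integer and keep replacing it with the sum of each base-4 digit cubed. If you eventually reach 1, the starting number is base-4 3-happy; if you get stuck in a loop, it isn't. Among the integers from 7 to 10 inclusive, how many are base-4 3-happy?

1

7: 7 → 28 → 28  — not base-4 3-happy
8: 8 → 8  — not base-4 3-happy
9: 9 → 9  — not base-4 3-happy
10: 10 → 16 → 1  — base-4 3-happy
base-4 3-happy: 10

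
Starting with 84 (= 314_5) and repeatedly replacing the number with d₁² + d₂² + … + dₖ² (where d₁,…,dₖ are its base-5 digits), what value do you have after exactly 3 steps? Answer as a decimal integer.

4

84 = (3,1,4)_5 → 26
26 = (1,0,1)_5 → 2
2 = (2)_5 → 4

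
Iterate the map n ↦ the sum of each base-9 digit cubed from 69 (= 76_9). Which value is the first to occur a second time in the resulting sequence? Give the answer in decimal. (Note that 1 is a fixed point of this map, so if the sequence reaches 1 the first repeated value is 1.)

1

69 = (7,6)_9 → 7³ + 6³ = 343 + 216 = 559
559 = (6,8,1)_9 → 6³ + 8³ + 1³ = 216 + 512 + 1 = 729
729 = (1,0,0,0)_9 → 1³ + 0³ + 0³ + 0³ = 1 + 0 + 0 + 0 = 1  — reached the fixed point 1.
1 → 1, so 1 is the first repeated value.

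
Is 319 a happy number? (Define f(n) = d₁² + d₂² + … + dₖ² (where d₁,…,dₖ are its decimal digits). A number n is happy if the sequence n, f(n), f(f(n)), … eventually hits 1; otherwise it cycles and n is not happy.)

319 → 3² + 1² + 9² = 91
91 → 9² + 1² = 82
82 → 8² + 2² = 68
68 → 6² + 8² = 100
100 → 1² + 0² + 0² = 1  — reached 1.

happy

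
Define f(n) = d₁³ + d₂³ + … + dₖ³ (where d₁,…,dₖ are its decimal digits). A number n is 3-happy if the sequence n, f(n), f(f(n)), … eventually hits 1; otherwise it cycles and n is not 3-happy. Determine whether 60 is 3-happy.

60 → 6³ + 0³ = 216
216 → 2³ + 1³ + 6³ = 225
225 → 2³ + 2³ + 5³ = 141
141 → 1³ + 4³ + 1³ = 66
66 → 6³ + 6³ = 432
432 → 4³ + 3³ + 2³ = 99
99 → 9³ + 9³ = 1458
1458 → 1³ + 4³ + 5³ + 8³ = 702
702 → 7³ + 0³ + 2³ = 351
351 → 3³ + 5³ + 1³ = 153
153 → 1³ + 5³ + 3³ = 153  — 153 already seen; the sequence cycles without reaching 1.

not 3-happy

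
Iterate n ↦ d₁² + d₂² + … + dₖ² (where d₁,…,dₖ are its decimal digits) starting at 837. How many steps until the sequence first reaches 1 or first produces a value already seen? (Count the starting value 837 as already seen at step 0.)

837 → 122
122 → 9
9 → 81
81 → 65
65 → 61
61 → 37
37 → 58
58 → 89
89 → 145
145 → 42
42 → 20
20 → 4
4 → 16
16 → 37  — 37 repeats.
That took 14 steps.

14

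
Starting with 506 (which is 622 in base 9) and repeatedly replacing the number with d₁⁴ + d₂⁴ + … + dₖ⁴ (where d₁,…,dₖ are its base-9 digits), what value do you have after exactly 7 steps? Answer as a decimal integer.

1378

506 = (6,2,2)_9 → 6⁴ + 2⁴ + 2⁴ = 1328
1328 = (1,7,3,5)_9 → 1⁴ + 7⁴ + 3⁴ + 5⁴ = 3108
3108 = (4,2,3,3)_9 → 4⁴ + 2⁴ + 3⁴ + 3⁴ = 434
434 = (5,3,2)_9 → 5⁴ + 3⁴ + 2⁴ = 722
722 = (8,8,2)_9 → 8⁴ + 8⁴ + 2⁴ = 8208
8208 = (1,2,2,3,0)_9 → 1⁴ + 2⁴ + 2⁴ + 3⁴ + 0⁴ = 114
114 = (1,3,6)_9 → 1⁴ + 3⁴ + 6⁴ = 1378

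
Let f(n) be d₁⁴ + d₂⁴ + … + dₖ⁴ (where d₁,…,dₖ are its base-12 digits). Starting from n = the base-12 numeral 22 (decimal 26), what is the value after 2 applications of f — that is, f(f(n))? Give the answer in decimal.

4112

26 = (2,2)_12 → 32
32 = (2,8)_12 → 4112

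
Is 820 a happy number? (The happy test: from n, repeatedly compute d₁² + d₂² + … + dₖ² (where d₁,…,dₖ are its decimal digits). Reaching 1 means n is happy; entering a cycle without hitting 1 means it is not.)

happy

820 → 8² + 2² + 0² = 64 + 4 + 0 = 68
68 → 6² + 8² = 36 + 64 = 100
100 → 1² + 0² + 0² = 1 + 0 + 0 = 1  — reached 1.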